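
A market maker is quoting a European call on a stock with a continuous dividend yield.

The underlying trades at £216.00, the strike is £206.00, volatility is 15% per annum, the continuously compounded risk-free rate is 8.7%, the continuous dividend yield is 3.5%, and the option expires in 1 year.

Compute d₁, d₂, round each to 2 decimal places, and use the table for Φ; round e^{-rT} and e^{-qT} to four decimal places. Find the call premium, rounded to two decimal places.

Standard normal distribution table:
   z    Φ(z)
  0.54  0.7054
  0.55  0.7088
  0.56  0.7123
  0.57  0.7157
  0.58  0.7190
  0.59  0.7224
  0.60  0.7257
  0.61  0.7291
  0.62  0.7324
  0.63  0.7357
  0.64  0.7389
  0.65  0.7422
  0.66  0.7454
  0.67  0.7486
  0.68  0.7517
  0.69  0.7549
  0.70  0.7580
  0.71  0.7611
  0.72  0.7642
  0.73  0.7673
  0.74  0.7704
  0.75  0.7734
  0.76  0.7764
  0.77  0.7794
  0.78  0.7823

T = 1;  σ√T = 0.1500
d₁ = [ln(216/206) + (0.087 − 0.035 + 0.15²/2)·1] / 0.1500 = [0.0474 + 0.0632] / 0.1500 = 0.7377 ⇒ 0.74
d₂ = d₁ − σ√T = 0.7377 − 0.1500 = 0.5877 ⇒ 0.59
e^(−qT) = e^(−0.035·1) = 0.9656;  e^(−rT) = e^(−0.087·1) = 0.9167
C = 216·0.9656·N(0.74) − 206·0.9167·N(0.59) = 216·0.9656·0.7704 − 206·0.9167·0.7224 = 160.6820 − 136.4182 = 24.2639

£24.26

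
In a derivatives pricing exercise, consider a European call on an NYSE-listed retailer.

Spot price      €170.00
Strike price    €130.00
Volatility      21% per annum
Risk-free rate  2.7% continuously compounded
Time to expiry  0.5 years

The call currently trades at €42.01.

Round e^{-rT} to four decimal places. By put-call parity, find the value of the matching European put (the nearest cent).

€0.27

exp(−rT) = exp(−0.027·0.5) = 0.9866
Put-call parity: C − P = S − K·e^(−rT) = 170 − 130·0.9866 = 170 − 128.2580 = 41.7420
P = C − (C − P) = 42.01 − (41.7420) = 0.2680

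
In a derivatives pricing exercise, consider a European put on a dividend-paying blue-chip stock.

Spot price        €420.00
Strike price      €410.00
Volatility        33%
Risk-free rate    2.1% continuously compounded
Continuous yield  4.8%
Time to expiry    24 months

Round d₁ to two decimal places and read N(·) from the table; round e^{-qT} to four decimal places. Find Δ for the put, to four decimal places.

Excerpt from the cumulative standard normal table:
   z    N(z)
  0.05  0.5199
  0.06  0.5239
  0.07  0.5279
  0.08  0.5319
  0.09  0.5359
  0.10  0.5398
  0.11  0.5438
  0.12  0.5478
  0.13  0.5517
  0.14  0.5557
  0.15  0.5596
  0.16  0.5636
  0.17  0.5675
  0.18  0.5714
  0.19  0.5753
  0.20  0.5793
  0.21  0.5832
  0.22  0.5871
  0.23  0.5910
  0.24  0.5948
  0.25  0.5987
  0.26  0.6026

-0.3929

T = 2;  σ√T = 0.4667
d₁ = [ln(420/410) + (0.021 − 0.048 + 0.33²/2)·2] / 0.4667 = [0.0241 + 0.0549] / 0.4667 = 0.1693 → 0.17
N(d₁) = N(0.17) = 0.5675
Δ_put = exp(−qT)·(N(d₁) − 1) = 0.9085·(0.5675 − 1) = -0.3929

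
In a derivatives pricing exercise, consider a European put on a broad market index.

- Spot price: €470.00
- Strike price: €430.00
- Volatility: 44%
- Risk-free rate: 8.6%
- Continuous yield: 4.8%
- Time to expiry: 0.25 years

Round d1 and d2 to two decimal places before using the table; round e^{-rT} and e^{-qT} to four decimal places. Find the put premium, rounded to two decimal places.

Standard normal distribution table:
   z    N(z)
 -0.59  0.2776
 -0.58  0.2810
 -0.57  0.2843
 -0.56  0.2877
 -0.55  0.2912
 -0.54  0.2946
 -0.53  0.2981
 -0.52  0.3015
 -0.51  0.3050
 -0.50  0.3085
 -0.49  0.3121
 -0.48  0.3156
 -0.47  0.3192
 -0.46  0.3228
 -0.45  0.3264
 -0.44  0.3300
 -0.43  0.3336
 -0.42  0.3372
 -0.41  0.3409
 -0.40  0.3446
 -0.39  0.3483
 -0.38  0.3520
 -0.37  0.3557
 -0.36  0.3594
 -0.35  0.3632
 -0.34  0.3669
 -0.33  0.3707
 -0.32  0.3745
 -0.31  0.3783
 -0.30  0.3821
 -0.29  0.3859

€20.80

σ√T = 0.44 × 0.5000 = 0.2200
d₁ = [ln(470/430) + (0.086 − 0.048 + 0.44²/2)·0.25] / 0.2200 = [0.0889 + 0.0337] / 0.2200 = 0.5575 → 0.56
d₂ = d₁ − σ√T = 0.5575 − 0.2200 = 0.3375 → 0.34
exp(−qT) = exp(−0.048·0.25) = 0.9881;  exp(−rT) = exp(−0.086·0.25) = 0.9787
P = 430·0.9787·N(-0.34) − 470·0.9881·N(-0.56) = 430·0.9787·0.3669 − 470·0.9881·0.2877 = 154.4066 − 133.6099 = 20.7967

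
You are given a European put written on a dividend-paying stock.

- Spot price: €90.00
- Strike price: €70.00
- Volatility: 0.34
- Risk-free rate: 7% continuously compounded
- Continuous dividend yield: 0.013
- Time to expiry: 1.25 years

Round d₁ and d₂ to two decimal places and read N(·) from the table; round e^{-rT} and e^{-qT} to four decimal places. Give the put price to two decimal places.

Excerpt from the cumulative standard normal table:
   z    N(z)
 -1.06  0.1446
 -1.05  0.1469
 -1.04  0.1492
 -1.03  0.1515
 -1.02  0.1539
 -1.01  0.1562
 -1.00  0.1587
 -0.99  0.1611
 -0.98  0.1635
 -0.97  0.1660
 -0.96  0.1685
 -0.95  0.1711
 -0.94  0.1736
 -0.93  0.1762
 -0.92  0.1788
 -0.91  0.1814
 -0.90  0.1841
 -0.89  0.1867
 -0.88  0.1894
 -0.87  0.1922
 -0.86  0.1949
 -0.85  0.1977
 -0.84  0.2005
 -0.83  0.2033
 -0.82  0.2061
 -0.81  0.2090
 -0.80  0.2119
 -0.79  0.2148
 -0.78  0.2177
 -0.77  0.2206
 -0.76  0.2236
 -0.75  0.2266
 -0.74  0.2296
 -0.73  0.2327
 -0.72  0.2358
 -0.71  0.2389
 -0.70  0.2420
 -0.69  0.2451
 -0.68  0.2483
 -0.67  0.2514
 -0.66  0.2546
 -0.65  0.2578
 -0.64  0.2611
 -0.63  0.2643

T = 1.25;  σ√T = 0.3801
d₁ = [ln(90/70) + (0.07 − 0.013 + 0.34²/2)·1.25] / 0.3801 = [0.2513 + 0.1435] / 0.3801 = 1.0386 which rounds to 1.04
d₂ = d₁ − σ√T = 1.0386 − 0.3801 = 0.6585 which rounds to 0.66
e^(−qT) = e^(−0.013·1.25) = 0.9839;  e^(−rT) = e^(−0.07·1.25) = 0.9162
N(−d₂) = N(-0.66) = 0.2546;  N(−d₁) = N(-1.04) = 0.1492
P = 70·0.9162·0.2546 − 90·0.9839·0.1492 = 16.3285 − 13.2118 = 3.1167

€3.12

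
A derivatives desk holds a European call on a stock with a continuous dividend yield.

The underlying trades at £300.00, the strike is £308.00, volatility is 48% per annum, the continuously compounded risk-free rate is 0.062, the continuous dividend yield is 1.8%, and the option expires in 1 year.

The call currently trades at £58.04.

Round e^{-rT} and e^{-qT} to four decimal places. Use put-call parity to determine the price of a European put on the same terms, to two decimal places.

£52.87

exp(−qT) = exp(−0.018·1) = 0.9822;  exp(−rT) = exp(−0.062·1) = 0.9399
Put-call parity: C − P = S·e^(−qT) − K·e^(−rT) = 300·0.9822 − 308·0.9399 = 294.6600 − 289.4892 = 5.1708
P = C − (C − P) = 58.04 − (5.1708) = 52.8692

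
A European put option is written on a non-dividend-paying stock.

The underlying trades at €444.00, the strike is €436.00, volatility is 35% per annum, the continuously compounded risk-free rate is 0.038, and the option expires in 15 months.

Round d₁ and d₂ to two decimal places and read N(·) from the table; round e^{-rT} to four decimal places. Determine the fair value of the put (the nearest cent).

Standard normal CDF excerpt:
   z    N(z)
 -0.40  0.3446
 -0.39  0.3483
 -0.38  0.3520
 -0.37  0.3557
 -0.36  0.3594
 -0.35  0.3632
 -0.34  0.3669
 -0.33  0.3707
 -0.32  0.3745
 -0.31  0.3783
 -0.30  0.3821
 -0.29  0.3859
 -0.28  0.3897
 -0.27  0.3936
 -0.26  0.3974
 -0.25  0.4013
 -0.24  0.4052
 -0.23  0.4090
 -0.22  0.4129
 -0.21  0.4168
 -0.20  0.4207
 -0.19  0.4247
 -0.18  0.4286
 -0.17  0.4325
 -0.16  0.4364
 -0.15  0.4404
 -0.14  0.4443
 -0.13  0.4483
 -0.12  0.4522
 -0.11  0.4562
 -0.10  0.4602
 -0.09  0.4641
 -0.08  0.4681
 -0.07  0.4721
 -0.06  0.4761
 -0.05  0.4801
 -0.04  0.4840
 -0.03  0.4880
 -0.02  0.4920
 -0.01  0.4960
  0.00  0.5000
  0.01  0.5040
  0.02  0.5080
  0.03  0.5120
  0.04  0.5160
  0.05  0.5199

€53.30

σ√T = 0.35 × 1.1180 = 0.3913
d₁ = [ln(444/436) + (0.038 + 0.35²/2)·1.25] / 0.3913 = [0.0182 + 0.1241] / 0.3913 = 0.3635 ≈ 0.36
d₂ = d₁ − σ√T = 0.3635 − 0.3913 = -0.0278 ≈ -0.03
e^(−rT) = e^(−0.038·1.25) = 0.9536
P = 436·0.9536·N(0.03) − 444·N(-0.36) = 436·0.9536·0.5120 − 444·0.3594 = 212.8740 − 159.5736 = 53.3004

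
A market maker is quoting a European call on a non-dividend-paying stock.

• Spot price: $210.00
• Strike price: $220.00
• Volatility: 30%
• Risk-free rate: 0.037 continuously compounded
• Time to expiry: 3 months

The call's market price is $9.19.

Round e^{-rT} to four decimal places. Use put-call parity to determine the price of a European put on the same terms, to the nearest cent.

exp(−rT) = exp(−0.037·0.25) = 0.9908
Put-call parity: C − P = S − K·e^(−rT) = 210 − 220·0.9908 = 210 − 217.9760 = -7.9760
P = C − (C − P) = 9.19 − (-7.9760) = 17.1660

$17.17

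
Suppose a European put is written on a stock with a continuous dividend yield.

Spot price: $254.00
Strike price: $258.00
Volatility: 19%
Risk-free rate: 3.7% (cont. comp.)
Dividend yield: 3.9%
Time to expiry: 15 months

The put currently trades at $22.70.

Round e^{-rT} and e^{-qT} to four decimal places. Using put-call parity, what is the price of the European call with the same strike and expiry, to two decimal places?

exp(−qT) = exp(−0.039·1.25) = 0.9524;  exp(−rT) = exp(−0.037·1.25) = 0.9548
Put-call parity: C − P = S·e^(−qT) − K·e^(−rT) = 254·0.9524 − 258·0.9548 = 241.9096 − 246.3384 = -4.4288
C = P + (C − P) = 22.70 + (-4.4288) = 18.2712

$18.27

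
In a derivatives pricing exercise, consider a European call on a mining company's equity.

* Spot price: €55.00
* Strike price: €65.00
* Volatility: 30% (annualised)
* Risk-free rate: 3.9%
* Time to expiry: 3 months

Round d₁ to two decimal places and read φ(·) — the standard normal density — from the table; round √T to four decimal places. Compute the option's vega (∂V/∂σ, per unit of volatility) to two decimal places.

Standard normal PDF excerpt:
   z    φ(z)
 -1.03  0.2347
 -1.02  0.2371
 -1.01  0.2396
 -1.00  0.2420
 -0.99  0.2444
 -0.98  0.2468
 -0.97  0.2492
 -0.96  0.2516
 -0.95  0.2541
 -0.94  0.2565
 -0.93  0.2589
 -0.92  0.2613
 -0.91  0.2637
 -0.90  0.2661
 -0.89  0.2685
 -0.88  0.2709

6.85

σ√T = 0.3·√0.25 = 0.1500
ln(S/K) + (r + σ²/2)T = ln(55/65) + (0.039 + 0.3²/2)·0.25 = -0.1671 + 0.0210 = -0.1461
d₁ = -0.1461 / 0.1500 = -0.9737 → -0.97
√T = √0.25 = 0.5000
φ(d₁) = φ(-0.97) = 0.2492
vega = S·φ(d₁)·√T = 55·0.2492·0.5000 = 6.8530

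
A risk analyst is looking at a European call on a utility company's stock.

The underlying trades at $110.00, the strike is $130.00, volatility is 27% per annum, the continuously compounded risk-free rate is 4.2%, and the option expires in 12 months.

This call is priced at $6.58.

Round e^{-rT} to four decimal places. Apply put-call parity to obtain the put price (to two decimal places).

$21.24

e^(−rT) = e^(−0.042·1) = 0.9589
Put-call parity: C − P = S − K·e^(−rT) = 110 − 130·0.9589 = 110 − 124.6570 = -14.6570
P = C − (C − P) = 6.58 − (-14.6570) = 21.2370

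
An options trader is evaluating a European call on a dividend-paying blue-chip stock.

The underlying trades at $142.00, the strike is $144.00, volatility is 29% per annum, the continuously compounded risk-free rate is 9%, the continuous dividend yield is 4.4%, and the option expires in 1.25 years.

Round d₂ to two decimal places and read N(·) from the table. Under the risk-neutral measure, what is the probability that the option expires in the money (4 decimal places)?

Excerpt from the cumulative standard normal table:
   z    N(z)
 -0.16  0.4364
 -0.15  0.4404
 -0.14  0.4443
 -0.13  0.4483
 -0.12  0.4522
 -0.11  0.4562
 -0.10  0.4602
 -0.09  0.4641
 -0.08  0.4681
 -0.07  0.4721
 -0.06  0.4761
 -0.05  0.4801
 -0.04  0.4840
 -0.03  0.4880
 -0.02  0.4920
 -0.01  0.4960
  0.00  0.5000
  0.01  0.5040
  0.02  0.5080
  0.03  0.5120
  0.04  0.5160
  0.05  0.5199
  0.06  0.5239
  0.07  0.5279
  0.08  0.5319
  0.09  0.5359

T = 1.25;  σ√T = 0.3242
d₁ = [ln(142/144) + (0.09 − 0.044 + 0.29²/2)·1.25] / 0.3242 = [-0.0140 + 0.1101] / 0.3242 = 0.2963 → 0.30
d₂ = d₁ − σ√T = 0.2963 − 0.3242 = -0.0279 → -0.03
Pr(exercise) under Q = N(d₂) = 0.4880

0.4880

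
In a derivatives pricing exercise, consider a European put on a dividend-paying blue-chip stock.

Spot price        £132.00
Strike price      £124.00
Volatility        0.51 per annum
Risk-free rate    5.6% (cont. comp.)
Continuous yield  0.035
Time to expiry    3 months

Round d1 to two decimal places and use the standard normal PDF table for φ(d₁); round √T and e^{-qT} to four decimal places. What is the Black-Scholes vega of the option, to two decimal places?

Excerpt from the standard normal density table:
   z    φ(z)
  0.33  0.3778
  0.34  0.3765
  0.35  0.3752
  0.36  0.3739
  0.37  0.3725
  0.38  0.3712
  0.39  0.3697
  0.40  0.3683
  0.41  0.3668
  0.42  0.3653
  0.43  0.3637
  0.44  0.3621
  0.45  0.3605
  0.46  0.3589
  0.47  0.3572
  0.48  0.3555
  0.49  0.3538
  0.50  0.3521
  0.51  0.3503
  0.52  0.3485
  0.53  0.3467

24.19

σ√T = 0.51 × 0.5000 = 0.2550
d₁ = [ln(132/124) + (0.056 − 0.035 + 0.51²/2)·0.25] / 0.2550 = [0.0625 + 0.0378] / 0.2550 = 0.3933 which rounds to 0.39
√T = √0.25 = 0.5000
φ(d₁) = φ(0.39) = 0.3697
exp(−qT) = exp(−0.035·0.25) = 0.9913
vega = S·exp(−qT)·φ(d₁)·√T = 132·0.9913·0.3697·0.5000 = 24.1879
(The call has the same vega.)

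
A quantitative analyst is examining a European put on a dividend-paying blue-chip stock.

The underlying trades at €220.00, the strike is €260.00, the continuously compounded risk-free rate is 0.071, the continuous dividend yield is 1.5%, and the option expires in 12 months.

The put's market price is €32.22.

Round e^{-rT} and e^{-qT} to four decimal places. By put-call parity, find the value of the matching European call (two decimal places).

exp(−qT) = exp(−0.015·1) = 0.9851;  exp(−rT) = exp(−0.071·1) = 0.9315
Put-call parity: C − P = S·e^(−qT) − K·e^(−rT) = 220·0.9851 − 260·0.9315 = 216.7220 − 242.1900 = -25.4680
C = P + (C − P) = 32.22 + (-25.4680) = 6.7520

€6.75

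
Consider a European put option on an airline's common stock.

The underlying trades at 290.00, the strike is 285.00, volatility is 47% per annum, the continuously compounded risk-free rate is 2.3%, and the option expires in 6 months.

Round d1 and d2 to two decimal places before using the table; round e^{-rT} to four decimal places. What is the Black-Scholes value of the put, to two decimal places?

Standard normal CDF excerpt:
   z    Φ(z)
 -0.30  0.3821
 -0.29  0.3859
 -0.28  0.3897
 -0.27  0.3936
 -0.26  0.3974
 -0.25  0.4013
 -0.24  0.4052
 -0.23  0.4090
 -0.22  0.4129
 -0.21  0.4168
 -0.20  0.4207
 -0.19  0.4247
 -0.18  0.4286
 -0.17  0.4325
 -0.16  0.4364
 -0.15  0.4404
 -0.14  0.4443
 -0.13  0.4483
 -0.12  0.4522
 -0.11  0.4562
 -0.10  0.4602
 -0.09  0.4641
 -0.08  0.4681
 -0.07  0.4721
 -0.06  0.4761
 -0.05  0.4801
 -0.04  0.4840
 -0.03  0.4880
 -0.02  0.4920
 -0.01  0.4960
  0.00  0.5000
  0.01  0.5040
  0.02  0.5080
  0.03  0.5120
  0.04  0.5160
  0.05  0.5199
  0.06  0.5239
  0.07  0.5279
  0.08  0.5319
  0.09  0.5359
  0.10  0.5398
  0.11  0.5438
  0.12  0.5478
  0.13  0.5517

33.49

T = 0.5;  σ√T = 0.3323
ln(S/K) + (r + σ²/2)T = ln(290/285) + (0.023 + 0.47²/2)·0.5 = 0.0174 + 0.0667 = 0.0841
d₁ = 0.0841 / 0.3323 = 0.2531 ≈ 0.25
d₂ = d₁ − σ√T = 0.2531 − 0.3323 = -0.0792 ≈ -0.08
exp(−rT) = exp(−0.023·0.5) = 0.9886
N(−d₂) = N(0.08) = 0.5319;  N(−d₁) = N(-0.25) = 0.4013
P = 285·0.9886·0.5319 − 290·0.4013 = 149.8634 − 116.3770 = 33.4864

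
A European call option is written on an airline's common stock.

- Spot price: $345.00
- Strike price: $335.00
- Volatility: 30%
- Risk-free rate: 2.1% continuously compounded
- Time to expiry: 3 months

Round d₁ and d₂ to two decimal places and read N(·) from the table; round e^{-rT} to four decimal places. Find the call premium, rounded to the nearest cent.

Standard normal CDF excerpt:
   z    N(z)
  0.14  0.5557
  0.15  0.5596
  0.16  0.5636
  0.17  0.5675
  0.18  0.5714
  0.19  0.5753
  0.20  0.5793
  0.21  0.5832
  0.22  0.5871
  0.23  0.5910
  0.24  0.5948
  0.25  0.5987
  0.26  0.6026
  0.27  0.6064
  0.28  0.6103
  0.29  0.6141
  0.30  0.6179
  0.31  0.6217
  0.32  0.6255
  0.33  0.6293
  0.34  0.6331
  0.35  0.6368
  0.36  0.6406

$26.66

σ√T = 0.3 × 0.5000 = 0.1500
d₁ = [ln(345/335) + (0.021 + 0.3²/2)·0.25] / 0.1500 = [0.0294 + 0.0165] / 0.1500 = 0.3061 ⇒ 0.31
d₂ = d₁ − σ√T = 0.3061 − 0.1500 = 0.1561 ⇒ 0.16
exp(−rT) = exp(−0.021·0.25) = 0.9948
N(d₁) = N(0.31) = 0.6217;  N(d₂) = N(0.16) = 0.5636
C = 345·0.6217 − 335·0.9948·0.5636 = 214.4865 − 187.8242 = 26.6623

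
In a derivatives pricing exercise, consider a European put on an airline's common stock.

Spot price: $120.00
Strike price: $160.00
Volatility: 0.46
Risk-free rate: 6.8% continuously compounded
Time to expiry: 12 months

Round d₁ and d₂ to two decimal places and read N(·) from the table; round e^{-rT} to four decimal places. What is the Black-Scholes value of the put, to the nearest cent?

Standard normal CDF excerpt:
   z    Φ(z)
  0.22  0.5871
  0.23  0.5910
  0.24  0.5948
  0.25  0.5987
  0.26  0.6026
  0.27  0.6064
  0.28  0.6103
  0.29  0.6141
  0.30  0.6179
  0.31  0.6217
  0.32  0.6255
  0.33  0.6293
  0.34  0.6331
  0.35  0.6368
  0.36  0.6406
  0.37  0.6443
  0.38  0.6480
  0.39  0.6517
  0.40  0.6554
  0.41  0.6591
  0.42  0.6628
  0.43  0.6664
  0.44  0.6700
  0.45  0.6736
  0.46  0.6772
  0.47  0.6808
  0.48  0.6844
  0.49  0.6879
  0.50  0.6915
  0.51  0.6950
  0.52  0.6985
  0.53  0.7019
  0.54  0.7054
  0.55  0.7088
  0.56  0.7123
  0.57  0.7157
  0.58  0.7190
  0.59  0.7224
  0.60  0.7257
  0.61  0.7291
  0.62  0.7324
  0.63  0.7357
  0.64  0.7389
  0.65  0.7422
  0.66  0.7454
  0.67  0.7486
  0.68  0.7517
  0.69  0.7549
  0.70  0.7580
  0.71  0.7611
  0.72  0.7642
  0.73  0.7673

σ√T = 0.46 × 1.0000 = 0.4600
d₁ = [ln(120/160) + (0.068 + ½·0.46²)·1] / (σ√T) = (-0.2877 + 0.1738) / 0.4600 = -0.2476 which rounds to -0.25
d₂ = -0.2476 − 0.4600 = -0.7076 which rounds to -0.71
e^(−rT) = e^(−0.068·1) = 0.9343
P = 160·0.9343·N(0.71) − 120·N(0.25) = 160·0.9343·0.7611 − 120·0.5987 = 113.7753 − 71.8440 = 41.9313

$41.93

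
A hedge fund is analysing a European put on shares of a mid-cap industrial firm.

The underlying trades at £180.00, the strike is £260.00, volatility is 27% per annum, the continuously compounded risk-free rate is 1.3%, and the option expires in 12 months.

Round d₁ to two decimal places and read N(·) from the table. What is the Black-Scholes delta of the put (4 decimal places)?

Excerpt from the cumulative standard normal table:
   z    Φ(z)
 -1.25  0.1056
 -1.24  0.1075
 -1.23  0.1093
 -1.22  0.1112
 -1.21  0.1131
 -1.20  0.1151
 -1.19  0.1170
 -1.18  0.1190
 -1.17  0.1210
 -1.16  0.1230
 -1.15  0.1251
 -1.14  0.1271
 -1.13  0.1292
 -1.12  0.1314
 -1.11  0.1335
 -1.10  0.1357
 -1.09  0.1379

σ√T = 0.27 × 1.0000 = 0.2700
d₁ = [ln(180/260) + (0.013 + 0.27²/2)·1] / 0.2700 = [-0.3677 + 0.0495] / 0.2700 = -1.1788 ⇒ -1.18
N(d₁) = N(-1.18) = 0.1190
Δ_put = N(d₁) − 1 = 0.1190 − 1 = -0.8810

-0.8810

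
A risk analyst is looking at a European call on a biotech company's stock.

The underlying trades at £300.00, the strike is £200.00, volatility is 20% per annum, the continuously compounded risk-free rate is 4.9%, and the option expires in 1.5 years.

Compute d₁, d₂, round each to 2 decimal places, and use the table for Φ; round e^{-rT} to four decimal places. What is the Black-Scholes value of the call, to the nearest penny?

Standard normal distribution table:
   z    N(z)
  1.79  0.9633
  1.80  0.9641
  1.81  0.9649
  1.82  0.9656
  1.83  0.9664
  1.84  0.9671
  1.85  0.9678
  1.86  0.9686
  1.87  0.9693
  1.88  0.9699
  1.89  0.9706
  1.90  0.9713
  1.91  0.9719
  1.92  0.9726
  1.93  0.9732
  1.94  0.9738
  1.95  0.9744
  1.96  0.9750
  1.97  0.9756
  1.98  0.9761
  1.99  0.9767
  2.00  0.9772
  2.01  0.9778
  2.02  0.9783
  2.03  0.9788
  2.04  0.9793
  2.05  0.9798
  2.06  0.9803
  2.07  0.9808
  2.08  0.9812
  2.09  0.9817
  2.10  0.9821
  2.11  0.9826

σ√T = 0.2 × 1.2247 = 0.2449
d₁ = [ln(300/200) + (0.049 + 0.2²/2)·1.5] / 0.2449 = [0.4055 + 0.1035] / 0.2449 = 2.0778 → 2.08
d₂ = d₁ − σ√T = 2.0778 − 0.2449 = 1.8329 → 1.83
exp(−rT) = exp(−0.049·1.5) = 0.9291
N(d₁) = N(2.08) = 0.9812;  N(d₂) = N(1.83) = 0.9664
C = 300·0.9812 − 200·0.9291·0.9664 = 294.3600 − 179.5764 = 114.7836

£114.78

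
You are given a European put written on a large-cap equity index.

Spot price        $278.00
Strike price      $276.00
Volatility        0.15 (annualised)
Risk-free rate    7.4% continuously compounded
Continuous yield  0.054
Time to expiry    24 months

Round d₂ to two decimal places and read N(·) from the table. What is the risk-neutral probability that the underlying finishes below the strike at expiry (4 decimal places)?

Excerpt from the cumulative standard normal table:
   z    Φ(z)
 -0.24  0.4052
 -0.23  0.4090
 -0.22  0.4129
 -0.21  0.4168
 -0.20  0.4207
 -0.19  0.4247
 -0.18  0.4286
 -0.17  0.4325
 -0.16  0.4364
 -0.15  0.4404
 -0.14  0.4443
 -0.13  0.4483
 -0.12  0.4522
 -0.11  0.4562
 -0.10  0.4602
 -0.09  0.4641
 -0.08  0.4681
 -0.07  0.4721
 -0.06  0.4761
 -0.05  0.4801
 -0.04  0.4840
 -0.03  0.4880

σ√T = 0.15 × 1.4142 = 0.2121
d₁ = [ln(278/276) + (0.074 − 0.054 + 0.15²/2)·2] / 0.2121 = [0.0072 + 0.0625] / 0.2121 = 0.3287 which rounds to 0.33
d₂ = d₁ − σ√T = 0.3287 − 0.2121 = 0.1165 which rounds to 0.12
Pr(exercise) under Q = N(−d₂) = N(-0.12) = 0.4522

0.4522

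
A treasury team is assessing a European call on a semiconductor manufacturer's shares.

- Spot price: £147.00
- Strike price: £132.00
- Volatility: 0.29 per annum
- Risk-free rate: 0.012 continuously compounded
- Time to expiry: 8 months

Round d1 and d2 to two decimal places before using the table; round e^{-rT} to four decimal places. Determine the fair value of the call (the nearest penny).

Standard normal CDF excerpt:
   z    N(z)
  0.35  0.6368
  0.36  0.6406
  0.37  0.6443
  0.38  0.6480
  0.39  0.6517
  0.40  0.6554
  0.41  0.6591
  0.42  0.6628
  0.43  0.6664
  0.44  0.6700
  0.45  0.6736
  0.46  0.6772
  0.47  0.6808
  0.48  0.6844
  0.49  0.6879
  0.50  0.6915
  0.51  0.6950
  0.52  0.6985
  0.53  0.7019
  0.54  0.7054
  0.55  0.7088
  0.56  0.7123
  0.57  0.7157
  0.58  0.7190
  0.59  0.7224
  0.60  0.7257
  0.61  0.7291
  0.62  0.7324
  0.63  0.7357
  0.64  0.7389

σ√T = 0.29 × 0.8165 = 0.2368
d₁ = [ln(147/132) + (0.012 + 0.29²/2)·0.6667] / 0.2368 = [0.1076 + 0.0360] / 0.2368 = 0.6067 ≈ 0.61
d₂ = d₁ − σ√T = 0.6067 − 0.2368 = 0.3699 ≈ 0.37
exp(−rT) = exp(−0.012·0.6667) = 0.9920
C = 147·N(0.61) − 132·0.9920·N(0.37) = 147·0.7291 − 132·0.9920·0.6443 = 107.1777 − 84.3672 = 22.8105

£22.81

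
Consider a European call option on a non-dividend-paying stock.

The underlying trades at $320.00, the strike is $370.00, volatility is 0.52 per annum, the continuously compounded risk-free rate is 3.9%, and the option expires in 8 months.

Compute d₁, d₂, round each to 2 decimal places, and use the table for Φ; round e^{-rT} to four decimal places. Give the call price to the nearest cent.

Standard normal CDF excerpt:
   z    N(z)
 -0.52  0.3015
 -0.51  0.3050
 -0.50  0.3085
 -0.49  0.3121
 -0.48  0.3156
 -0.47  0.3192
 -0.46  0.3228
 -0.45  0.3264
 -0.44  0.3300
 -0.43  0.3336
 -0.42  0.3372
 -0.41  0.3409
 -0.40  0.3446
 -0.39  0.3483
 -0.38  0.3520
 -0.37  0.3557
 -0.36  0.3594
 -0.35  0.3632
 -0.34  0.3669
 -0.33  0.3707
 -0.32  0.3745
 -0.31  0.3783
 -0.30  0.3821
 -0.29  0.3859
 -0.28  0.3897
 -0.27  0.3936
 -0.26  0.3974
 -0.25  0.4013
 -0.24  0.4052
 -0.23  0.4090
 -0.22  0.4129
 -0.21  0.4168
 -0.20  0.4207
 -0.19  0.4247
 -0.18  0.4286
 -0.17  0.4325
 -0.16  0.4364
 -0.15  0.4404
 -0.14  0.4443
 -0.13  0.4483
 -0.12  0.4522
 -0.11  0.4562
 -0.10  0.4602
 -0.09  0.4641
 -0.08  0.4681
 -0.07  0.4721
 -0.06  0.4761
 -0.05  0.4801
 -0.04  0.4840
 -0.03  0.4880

σ√T = 0.52·√0.6667 = 0.4246
d₁ = [ln(320/370) + (0.039 + 0.52²/2)·0.6667] / 0.4246 = [-0.1452 + 0.1161] / 0.4246 = -0.0684 ≈ -0.07
d₂ = d₁ − σ√T = -0.0684 − 0.4246 = -0.4930 ≈ -0.49
exp(−rT) = exp(−0.039·0.6667) = 0.9743
N(d₁) = N(-0.07) = 0.4721;  N(d₂) = N(-0.49) = 0.3121
C = 320·0.4721 − 370·0.9743·0.3121 = 151.0720 − 112.5092 = 38.5628

$38.56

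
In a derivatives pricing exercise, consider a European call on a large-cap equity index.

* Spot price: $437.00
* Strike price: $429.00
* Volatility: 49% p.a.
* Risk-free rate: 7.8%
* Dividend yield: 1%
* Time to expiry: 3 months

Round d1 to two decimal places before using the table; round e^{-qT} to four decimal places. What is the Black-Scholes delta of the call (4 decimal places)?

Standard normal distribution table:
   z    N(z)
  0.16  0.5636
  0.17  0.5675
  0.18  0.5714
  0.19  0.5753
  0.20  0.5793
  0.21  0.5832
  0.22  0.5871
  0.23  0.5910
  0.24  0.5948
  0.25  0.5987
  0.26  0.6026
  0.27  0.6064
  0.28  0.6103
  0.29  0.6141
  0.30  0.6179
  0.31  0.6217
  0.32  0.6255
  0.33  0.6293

0.6049

σ√T = 0.49·√0.25 = 0.2450
d₁ = [ln(437/429) + (0.078 − 0.01 + 0.49²/2)·0.25] / 0.2450 = [0.0185 + 0.0470] / 0.2450 = 0.2673 which rounds to 0.27
N(d₁) = N(0.27) = 0.6064
Δ_call = exp(−qT)·N(d₁) = 0.9975·0.6064 = 0.6049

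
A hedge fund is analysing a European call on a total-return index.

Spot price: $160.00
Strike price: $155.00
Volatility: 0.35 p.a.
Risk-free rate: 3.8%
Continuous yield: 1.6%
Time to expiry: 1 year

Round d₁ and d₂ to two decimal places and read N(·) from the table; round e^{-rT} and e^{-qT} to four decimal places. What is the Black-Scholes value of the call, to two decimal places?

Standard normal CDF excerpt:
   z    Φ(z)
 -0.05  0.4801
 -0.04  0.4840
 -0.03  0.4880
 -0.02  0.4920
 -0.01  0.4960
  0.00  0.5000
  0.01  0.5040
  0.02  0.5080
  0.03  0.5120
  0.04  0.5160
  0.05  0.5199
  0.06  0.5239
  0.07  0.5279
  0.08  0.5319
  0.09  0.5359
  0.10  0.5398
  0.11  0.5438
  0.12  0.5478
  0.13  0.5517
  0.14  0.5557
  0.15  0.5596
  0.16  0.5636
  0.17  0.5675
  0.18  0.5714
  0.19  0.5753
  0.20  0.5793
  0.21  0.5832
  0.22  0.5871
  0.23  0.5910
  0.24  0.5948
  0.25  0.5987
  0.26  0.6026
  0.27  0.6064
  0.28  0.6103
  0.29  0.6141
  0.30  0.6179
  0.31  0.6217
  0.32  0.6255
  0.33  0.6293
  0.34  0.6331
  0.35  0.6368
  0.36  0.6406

T = 1;  σ√T = 0.3500
d₁ = [ln(160/155) + (0.038 − 0.016 + 0.35²/2)·1] / 0.3500 = [0.0317 + 0.0832] / 0.3500 = 0.3286 ⇒ 0.33
d₂ = d₁ − σ√T = 0.3286 − 0.3500 = -0.0214 ⇒ -0.02
e^(−qT) = e^(−0.016·1) = 0.9841;  e^(−rT) = e^(−0.038·1) = 0.9627
N(d₁) = N(0.33) = 0.6293;  N(d₂) = N(-0.02) = 0.4920
C = 160·0.9841·0.6293 − 155·0.9627·0.4920 = 99.0871 − 73.4155 = 25.6716

$25.67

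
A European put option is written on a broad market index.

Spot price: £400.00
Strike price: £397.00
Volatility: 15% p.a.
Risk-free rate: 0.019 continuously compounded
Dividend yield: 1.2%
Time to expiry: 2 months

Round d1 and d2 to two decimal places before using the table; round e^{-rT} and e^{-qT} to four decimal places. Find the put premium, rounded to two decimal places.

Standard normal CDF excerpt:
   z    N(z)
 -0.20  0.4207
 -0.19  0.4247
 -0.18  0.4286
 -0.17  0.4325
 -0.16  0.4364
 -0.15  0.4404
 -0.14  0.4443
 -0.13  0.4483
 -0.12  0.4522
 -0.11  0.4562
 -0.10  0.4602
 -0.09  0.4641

σ√T = 0.15 × 0.4082 = 0.0612
d₁ = [ln(400/397) + (0.019 − 0.012 + ½·0.15²)·0.1667] / (σ√T) = (0.0075 + 0.0030) / 0.0612 = 0.1726 → 0.17
d₂ = 0.1726 − 0.0612 = 0.1114 → 0.11
exp(−qT) = exp(−0.012·0.1667) = 0.9980;  exp(−rT) = exp(−0.019·0.1667) = 0.9968
N(−d₂) = N(-0.11) = 0.4562;  N(−d₁) = N(-0.17) = 0.4325
P = 397·0.9968·0.4562 − 400·0.9980·0.4325 = 180.5318 − 172.6540 = 7.8778

£7.88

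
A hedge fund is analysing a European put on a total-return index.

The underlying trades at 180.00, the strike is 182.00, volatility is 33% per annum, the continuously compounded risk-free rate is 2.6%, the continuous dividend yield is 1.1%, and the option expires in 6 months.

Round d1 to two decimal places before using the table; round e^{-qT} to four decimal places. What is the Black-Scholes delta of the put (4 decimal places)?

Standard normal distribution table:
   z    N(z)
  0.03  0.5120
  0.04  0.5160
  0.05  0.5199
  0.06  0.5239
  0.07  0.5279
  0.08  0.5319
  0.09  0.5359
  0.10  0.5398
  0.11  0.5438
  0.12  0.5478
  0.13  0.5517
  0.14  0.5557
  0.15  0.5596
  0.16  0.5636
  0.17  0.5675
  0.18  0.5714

T = 0.5;  σ√T = 0.2333
d₁ = [ln(180/182) + (0.026 − 0.011 + 0.33²/2)·0.5] / 0.2333 = [-0.0110 + 0.0347] / 0.2333 = 0.1015 ≈ 0.10
N(d₁) = N(0.10) = 0.5398
Δ_put = e^(−qT)·(N(d₁) − 1) = 0.9945·(0.5398 − 1) = -0.4577

-0.4577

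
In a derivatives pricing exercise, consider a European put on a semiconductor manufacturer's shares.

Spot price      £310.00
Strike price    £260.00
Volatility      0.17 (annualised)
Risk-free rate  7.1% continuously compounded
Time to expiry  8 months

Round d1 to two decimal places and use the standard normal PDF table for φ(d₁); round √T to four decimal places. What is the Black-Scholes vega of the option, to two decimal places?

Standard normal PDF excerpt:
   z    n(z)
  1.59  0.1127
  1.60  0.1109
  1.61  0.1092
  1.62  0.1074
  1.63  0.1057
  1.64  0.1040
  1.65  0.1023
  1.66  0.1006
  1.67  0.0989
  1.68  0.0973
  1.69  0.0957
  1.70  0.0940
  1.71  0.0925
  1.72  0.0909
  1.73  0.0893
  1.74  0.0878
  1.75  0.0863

σ√T = 0.17·√0.6667 = 0.1388
d₁ = [ln(310/260) + (0.071 + 0.17²/2)·0.6667] / 0.1388 = [0.1759 + 0.0570] / 0.1388 = 1.6776 which rounds to 1.68
√T = √0.6667 = 0.8165
φ(d₁) = φ(1.68) = 0.0973
vega = S·φ(d₁)·√T = 310·0.0973·0.8165 = 24.6281

24.63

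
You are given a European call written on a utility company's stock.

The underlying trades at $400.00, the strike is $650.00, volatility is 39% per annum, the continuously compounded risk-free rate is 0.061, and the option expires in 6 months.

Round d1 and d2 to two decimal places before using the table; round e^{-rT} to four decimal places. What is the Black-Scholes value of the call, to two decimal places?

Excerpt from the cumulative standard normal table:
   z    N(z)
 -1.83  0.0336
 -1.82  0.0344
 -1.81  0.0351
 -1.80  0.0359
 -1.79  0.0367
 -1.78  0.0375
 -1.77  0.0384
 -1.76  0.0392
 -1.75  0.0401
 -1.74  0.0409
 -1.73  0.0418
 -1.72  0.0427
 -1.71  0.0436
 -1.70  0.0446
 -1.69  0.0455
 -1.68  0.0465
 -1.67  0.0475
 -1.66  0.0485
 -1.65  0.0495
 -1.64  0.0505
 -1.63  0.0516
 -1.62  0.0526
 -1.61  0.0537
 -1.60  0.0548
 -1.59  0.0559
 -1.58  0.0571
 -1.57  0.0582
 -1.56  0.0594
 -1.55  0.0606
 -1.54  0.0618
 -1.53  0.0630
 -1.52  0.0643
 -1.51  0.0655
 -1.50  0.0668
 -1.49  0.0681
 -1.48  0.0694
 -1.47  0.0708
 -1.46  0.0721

σ√T = 0.39 × 0.7071 = 0.2758
ln(S/K) + (r + σ²/2)T = ln(400/650) + (0.061 + 0.39²/2)·0.5 = -0.4855 + 0.0685 = -0.4170
d₁ = -0.4170 / 0.2758 = -1.5121 which rounds to -1.51
d₂ = d₁ − σ√T = -1.5121 − 0.2758 = -1.7878 which rounds to -1.79
e^(−rT) = e^(−0.061·0.5) = 0.9700
C = 400·N(-1.51) − 650·0.9700·N(-1.79) = 400·0.0655 − 650·0.9700·0.0367 = 26.2000 − 23.1394 = 3.0606

$3.06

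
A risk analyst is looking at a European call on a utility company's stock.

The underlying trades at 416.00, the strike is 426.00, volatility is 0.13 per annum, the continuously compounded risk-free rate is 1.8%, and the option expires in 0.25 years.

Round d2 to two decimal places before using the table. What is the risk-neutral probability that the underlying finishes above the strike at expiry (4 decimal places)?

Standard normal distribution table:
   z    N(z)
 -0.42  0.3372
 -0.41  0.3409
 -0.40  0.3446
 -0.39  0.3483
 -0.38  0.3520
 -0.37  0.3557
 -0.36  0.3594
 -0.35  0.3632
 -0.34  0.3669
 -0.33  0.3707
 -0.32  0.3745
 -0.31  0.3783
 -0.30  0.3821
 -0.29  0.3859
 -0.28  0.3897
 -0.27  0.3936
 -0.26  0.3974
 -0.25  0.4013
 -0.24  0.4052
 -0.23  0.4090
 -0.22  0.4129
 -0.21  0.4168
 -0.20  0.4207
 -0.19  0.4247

σ√T = 0.13 × 0.5000 = 0.0650
d₁ = [ln(416/426) + (0.018 + ½·0.13²)·0.25] / (σ√T) = (-0.0238 + 0.0066) / 0.0650 = -0.2637 ≈ -0.26
d₂ = -0.2637 − 0.0650 = -0.3287 ≈ -0.33
Risk-neutral Pr[S_T > K] = N(d₂) = N(-0.33) = 0.3707

0.3707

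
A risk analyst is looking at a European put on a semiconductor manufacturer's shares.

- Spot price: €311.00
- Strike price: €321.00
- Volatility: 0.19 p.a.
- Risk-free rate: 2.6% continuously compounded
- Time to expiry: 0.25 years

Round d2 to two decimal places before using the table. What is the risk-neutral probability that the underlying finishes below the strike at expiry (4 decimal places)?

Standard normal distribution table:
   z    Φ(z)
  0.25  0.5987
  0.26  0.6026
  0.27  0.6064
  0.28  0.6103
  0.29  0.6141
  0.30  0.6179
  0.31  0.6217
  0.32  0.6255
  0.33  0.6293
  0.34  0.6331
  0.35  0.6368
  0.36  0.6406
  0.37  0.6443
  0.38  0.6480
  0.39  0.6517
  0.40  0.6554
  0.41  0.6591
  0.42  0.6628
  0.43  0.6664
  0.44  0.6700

0.6217

σ√T = 0.19 × 0.5000 = 0.0950
d₁ = [ln(311/321) + (0.026 + ½·0.19²)·0.25] / (σ√T) = (-0.0316 + 0.0110) / 0.0950 = -0.2172 ⇒ -0.22
d₂ = -0.2172 − 0.0950 = -0.3122 ⇒ -0.31
Risk-neutral Pr[S_T < K] = N(−d₂) = N(0.31) = 0.6217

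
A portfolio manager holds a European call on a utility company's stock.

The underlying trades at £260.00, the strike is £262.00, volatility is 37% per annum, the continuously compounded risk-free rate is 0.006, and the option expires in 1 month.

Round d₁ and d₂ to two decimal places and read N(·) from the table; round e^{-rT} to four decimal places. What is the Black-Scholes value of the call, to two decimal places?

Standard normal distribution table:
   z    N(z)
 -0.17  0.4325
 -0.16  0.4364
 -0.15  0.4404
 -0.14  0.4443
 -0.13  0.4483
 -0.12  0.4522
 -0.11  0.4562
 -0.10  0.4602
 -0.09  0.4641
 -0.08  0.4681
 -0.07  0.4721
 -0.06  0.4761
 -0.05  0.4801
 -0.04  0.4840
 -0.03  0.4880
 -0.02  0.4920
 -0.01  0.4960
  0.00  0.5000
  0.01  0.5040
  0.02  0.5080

σ√T = 0.37·√0.08333 = 0.1068
d₁ = [ln(260/262) + (0.006 + 0.37²/2)·0.08333] / 0.1068 = [-0.0077 + 0.0062] / 0.1068 = -0.0137 → -0.01
d₂ = d₁ − σ√T = -0.0137 − 0.1068 = -0.1205 → -0.12
e^(−rT) = e^(−0.006·0.08333) = 0.9995
N(d₁) = N(-0.01) = 0.4960;  N(d₂) = N(-0.12) = 0.4522
C = 260·0.4960 − 262·0.9995·0.4522 = 128.9600 − 118.4172 = 10.5428

£10.54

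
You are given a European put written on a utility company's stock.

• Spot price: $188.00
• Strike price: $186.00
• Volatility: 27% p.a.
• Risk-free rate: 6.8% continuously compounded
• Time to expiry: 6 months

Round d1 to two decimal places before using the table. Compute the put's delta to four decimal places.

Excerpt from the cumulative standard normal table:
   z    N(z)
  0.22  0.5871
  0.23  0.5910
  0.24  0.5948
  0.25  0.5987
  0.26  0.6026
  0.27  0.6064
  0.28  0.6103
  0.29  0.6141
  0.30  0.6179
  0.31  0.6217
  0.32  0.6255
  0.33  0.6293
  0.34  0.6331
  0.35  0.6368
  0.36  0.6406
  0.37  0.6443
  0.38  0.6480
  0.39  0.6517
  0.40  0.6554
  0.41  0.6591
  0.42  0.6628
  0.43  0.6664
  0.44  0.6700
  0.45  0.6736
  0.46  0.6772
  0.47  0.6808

T = 0.5;  σ√T = 0.1909
d₁ = [ln(188/186) + (0.068 + 0.27²/2)·0.5] / 0.1909 = [0.0107 + 0.0522] / 0.1909 = 0.3296 ⇒ 0.33
N(d₁) = N(0.33) = 0.6293
Δ_put = N(d₁) − 1 = 0.6293 − 1 = -0.3707

-0.3707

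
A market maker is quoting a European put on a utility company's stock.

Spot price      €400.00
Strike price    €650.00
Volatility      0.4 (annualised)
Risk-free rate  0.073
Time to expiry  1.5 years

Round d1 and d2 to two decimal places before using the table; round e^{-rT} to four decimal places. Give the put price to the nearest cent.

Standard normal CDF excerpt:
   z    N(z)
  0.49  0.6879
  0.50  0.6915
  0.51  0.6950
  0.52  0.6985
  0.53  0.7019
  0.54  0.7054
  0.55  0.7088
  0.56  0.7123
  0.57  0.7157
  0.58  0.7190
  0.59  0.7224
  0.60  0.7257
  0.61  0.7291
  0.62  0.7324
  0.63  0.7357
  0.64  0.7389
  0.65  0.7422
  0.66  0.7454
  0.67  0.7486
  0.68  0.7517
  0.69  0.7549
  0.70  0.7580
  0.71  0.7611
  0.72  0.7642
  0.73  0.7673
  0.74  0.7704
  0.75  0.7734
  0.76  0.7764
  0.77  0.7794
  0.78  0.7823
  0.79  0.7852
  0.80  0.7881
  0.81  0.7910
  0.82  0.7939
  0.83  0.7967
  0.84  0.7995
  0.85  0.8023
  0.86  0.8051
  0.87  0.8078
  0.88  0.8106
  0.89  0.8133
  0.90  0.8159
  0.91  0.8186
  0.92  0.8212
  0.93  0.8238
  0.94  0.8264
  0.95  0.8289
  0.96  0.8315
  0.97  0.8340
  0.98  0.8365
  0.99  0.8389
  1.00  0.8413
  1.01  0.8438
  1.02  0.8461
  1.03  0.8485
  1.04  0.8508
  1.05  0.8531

€212.19

T = 1.5;  σ√T = 0.4899
d₁ = [ln(400/650) + (0.073 + 0.4²/2)·1.5] / 0.4899 = [-0.4855 + 0.2295] / 0.4899 = -0.5226 ≈ -0.52
d₂ = d₁ − σ√T = -0.5226 − 0.4899 = -1.0125 ≈ -1.01
exp(−rT) = exp(−0.073·1.5) = 0.8963
P = 650·0.8963·N(1.01) − 400·N(0.52) = 650·0.8963·0.8438 − 400·0.6985 = 491.5937 − 279.4000 = 212.1937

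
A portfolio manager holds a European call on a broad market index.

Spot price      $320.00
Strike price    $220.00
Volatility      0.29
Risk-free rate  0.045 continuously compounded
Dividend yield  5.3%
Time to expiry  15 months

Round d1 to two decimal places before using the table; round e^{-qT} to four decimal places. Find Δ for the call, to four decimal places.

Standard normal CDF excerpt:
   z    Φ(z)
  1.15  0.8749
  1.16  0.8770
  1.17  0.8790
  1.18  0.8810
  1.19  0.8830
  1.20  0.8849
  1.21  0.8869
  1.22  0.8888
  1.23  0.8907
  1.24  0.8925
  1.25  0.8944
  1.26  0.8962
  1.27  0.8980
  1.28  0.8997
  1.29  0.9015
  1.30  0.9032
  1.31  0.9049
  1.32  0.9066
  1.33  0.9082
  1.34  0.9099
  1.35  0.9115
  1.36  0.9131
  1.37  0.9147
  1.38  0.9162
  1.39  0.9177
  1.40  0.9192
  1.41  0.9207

σ√T = 0.29·√1.25 = 0.3242
ln(S/K) + (r − q + σ²/2)T = ln(320/220) + (0.045 − 0.053 + 0.29²/2)·1.25 = 0.3747 + 0.0426 = 0.4173
d₁ = 0.4173 / 0.3242 = 1.2869 ≈ 1.29
N(d₁) = N(1.29) = 0.9015
Δ_call = e^(−qT)·N(d₁) = 0.9359·0.9015 = 0.8437

0.8437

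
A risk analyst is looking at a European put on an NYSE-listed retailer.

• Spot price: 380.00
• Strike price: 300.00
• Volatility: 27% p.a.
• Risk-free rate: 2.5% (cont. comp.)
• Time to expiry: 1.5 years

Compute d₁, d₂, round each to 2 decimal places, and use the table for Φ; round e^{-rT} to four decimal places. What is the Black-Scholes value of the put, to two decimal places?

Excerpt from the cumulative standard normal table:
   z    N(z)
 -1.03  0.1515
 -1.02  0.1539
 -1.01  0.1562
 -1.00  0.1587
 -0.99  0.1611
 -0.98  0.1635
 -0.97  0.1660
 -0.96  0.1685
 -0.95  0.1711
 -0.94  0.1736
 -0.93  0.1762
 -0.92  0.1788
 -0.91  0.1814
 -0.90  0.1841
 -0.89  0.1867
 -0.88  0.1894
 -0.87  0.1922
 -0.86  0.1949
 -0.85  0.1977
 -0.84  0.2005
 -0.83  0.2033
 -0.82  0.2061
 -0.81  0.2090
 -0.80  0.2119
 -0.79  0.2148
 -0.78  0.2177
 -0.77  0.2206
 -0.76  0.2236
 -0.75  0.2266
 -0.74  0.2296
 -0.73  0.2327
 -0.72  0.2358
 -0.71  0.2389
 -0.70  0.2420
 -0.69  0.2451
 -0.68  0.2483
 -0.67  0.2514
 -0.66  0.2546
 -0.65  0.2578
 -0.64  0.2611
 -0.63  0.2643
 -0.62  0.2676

T = 1.5;  σ√T = 0.3307
d₁ = [ln(380/300) + (0.025 + 0.27²/2)·1.5] / 0.3307 = [0.2364 + 0.0922] / 0.3307 = 0.9936 → 0.99
d₂ = d₁ − σ√T = 0.9936 − 0.3307 = 0.6629 → 0.66
exp(−rT) = exp(−0.025·1.5) = 0.9632
N(−d₂) = N(-0.66) = 0.2546;  N(−d₁) = N(-0.99) = 0.1611
P = 300·0.9632·0.2546 − 380·0.1611 = 73.5692 − 61.2180 = 12.3512

12.35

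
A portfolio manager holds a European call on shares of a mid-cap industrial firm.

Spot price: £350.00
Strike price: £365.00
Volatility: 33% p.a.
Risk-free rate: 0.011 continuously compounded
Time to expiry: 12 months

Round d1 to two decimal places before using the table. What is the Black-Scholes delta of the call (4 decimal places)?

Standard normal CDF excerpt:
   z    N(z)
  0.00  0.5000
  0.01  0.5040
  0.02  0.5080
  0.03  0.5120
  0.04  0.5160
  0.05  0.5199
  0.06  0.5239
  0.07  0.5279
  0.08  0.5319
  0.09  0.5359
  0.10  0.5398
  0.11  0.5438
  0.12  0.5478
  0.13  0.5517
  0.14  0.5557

σ√T = 0.33 × 1.0000 = 0.3300
d₁ = [ln(350/365) + (0.011 + 0.33²/2)·1] / 0.3300 = [-0.0420 + 0.0655] / 0.3300 = 0.0712 → 0.07
N(d₁) = N(0.07) = 0.5279
Δ_call = N(d₁) = 0.5279

0.5279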